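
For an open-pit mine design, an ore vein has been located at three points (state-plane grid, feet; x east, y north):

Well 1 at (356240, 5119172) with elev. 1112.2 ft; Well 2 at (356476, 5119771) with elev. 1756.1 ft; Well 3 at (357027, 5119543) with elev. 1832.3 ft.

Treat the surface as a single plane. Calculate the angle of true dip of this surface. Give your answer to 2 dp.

Two edge vectors: Well 1→Well 2 = (236, 599, 643.9), Well 1→Well 3 = (787, 371, 720.1).
Normal n = (Well 1→Well 2) × (Well 1→Well 3) = (192453, 336805.7, -383857).
So ∂z/∂x = −n_x/n_z = 0.50137 and ∂z/∂y = −n_y/n_z = 0.87742.
Gradient magnitude |∇z| = √(a² + b²) = √(0.25137 + 0.76987) = 1.01057.
True dip = arctan(1.01057) = 45.30°, dipping toward SSW (azimuth ≈ 210°).

45.30°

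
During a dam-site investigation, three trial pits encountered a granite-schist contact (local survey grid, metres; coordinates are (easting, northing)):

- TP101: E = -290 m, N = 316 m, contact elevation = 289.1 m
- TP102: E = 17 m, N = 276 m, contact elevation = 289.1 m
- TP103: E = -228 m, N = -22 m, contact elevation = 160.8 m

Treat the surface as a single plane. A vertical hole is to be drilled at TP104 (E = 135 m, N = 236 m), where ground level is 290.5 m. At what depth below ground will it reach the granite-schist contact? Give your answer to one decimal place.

Two edge vectors: TP101→TP102 = (307, -40, 0), TP101→TP103 = (62, -338, -128.3).
Normal n = (TP101→TP102) × (TP101→TP103) = (5132, 39388.1, -101286).
So ∂z/∂E = −n_x/n_z = 0.05067 and ∂z/∂N = −n_y/n_z = 0.38888.
Intercept c from TP101: 289.1 + 14.69 − 122.89 = 180.91.
At (135, 236): z_contact = 6.84 + 91.78 + 180.91 = 279.52 m.
Depth below ground = 290.5 − 279.52 = 11.0 m.

11.0 m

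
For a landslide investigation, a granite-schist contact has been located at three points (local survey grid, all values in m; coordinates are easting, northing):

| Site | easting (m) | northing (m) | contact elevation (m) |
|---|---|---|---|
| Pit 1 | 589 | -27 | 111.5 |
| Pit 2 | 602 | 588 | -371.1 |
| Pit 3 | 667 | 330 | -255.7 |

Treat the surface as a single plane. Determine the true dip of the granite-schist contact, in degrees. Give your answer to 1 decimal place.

55.4°

Two edge vectors: Pit 1→Pit 2 = (13, 615, -482.6), Pit 1→Pit 3 = (78, 357, -367.2).
Normal n = (Pit 1→Pit 2) × (Pit 1→Pit 3) = (-53539.8, -32869.2, -43329).
So ∂z/∂easting = −n_x/n_z = −1.23566 and ∂z/∂northing = −n_y/n_z = −0.75860.
Gradient magnitude |∇z| = √(a² + b²) = √(1.52685 + 0.57547) = 1.44994.
True dip = arctan(1.44994) = 55.4°, dipping toward ENE (azimuth ≈ 058°).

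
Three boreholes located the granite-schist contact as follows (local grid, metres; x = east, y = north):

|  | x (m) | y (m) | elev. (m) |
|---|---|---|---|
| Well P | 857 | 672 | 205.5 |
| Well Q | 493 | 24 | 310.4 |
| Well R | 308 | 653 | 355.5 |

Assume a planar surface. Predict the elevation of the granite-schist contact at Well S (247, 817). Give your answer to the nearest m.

371 m

Two edge vectors: Well P→Well Q = (-364, -648, 104.9), Well P→Well R = (-549, -19, 150).
Normal n = (Well P→Well Q) × (Well P→Well R) = (-95206.9, -2990.1, -348836).
So ∂z/∂x = −n_x/n_z = −0.27293 and ∂z/∂y = −n_y/n_z = −0.00857.
Intercept c from Well P: 205.5 + 233.90 + 5.76 = 445.16.
At (247, 817): z = −67.4 − 7.0 + 445.16 = 370.7 m.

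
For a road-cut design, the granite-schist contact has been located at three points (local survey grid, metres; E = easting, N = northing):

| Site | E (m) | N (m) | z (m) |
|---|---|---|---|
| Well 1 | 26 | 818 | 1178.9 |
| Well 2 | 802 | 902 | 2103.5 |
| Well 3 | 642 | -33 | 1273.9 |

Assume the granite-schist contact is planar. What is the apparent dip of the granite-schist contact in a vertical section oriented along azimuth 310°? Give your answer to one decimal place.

Let the plane be z = a·E + b·N + c.
Well 2−Well 1: 776a + 84b = 924.6;  Well 3−Well 1: 616a − 851b = 95.
Solving gives a = 1.11612, b = 0.69628.
Unit vector along 310° is (sin 310°, cos 310°) = (-0.7660, 0.6428).
Slope in that direction = a·(-0.7660) + b·(0.6428) = −0.40744.
Apparent dip = arctan|0.40744| = 22.2° (true dip is 52.8°, so apparent ≤ true as expected).

22.2°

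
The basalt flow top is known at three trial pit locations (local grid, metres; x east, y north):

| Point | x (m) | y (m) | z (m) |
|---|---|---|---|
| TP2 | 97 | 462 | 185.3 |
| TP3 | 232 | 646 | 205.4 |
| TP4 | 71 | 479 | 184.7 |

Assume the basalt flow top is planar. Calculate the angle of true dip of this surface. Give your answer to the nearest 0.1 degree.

5.1°

Two edge vectors: TP2→TP3 = (135, 184, 20.1), TP2→TP4 = (-26, 17, -0.6).
Normal n = (TP2→TP3) × (TP2→TP4) = (-452.1, -441.6, 7079).
So ∂z/∂x = −n_x/n_z = 0.06386 and ∂z/∂y = −n_y/n_z = 0.06238.
Gradient magnitude |∇z| = √(a² + b²) = √(0.00408 + 0.00389) = 0.08928.
True dip = arctan(0.08928) = 5.1°, dipping toward SW (azimuth ≈ 226°).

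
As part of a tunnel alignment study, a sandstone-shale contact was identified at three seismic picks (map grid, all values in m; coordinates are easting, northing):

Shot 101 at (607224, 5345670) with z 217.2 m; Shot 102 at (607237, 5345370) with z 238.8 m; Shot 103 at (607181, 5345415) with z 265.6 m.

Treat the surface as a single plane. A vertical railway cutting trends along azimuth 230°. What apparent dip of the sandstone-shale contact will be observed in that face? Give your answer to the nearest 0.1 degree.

Two edge vectors: Shot 101→Shot 102 = (13, -300, 21.6), Shot 101→Shot 103 = (-43, -255, 48.4).
Normal n = (Shot 101→Shot 102) × (Shot 101→Shot 103) = (-9012, -1558, -16215).
So ∂z/∂easting = −n_x/n_z = −0.55578 and ∂z/∂northing = −n_y/n_z = −0.09608.
Unit vector along 230° is (sin 230°, cos 230°) = (-0.7660, -0.6428).
Slope in that direction = a·(-0.7660) + b·(-0.6428) = 0.48751.
Apparent dip = arctan|0.48751| = 26.0° (true dip is 29.4°, so apparent ≤ true as expected).

26.0°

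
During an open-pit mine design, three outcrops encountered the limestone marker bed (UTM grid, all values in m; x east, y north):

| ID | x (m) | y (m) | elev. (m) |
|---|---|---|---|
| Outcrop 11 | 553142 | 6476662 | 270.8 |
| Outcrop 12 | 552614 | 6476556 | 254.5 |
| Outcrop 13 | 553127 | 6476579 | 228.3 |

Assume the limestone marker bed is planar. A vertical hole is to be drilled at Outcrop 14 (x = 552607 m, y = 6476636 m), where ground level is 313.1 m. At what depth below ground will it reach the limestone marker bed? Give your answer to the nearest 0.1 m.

Let the plane be z = a·x + b·y + c.
Outcrop 12−Outcrop 11: −528a − 106b = −16.3;  Outcrop 13−Outcrop 11: −15a − 83b = −42.5.
Solving gives a = −0.074634181, b = 0.525536298.
Then c = 270.8 − a·553142 − b·6476662 = −3362166.87.
At (552607, 6476636): z_contact = −41243.37 + 3403707.31 − 3362166.87 = 297.07 m.
Depth below ground = 313.1 − 297.07 = 16.0 m.

16.0 m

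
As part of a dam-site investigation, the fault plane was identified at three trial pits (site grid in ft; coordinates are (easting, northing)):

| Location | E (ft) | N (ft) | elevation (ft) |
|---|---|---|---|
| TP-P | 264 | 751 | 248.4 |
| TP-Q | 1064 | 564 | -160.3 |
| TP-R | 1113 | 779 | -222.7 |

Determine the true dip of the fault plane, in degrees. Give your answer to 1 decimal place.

29.8°

Two edge vectors: TP-P→TP-Q = (800, -187, -408.7), TP-P→TP-R = (849, 28, -471.1).
Normal n = (TP-P→TP-Q) × (TP-P→TP-R) = (99539.3, 29893.7, 181163).
So ∂z/∂E = −n_x/n_z = −0.54945 and ∂z/∂N = −n_y/n_z = −0.16501.
Gradient magnitude |∇z| = √(a² + b²) = √(0.30189 + 0.02723) = 0.57369.
True dip = arctan(0.57369) = 29.8°, dipping toward ENE (azimuth ≈ 073°).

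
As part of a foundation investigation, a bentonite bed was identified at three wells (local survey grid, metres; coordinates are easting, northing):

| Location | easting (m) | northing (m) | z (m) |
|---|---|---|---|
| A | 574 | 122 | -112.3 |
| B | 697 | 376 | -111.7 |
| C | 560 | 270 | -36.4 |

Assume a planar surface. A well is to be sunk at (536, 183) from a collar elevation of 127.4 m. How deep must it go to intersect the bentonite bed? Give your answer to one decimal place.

180.0 m

Two edge vectors: A→B = (123, 254, 0.6), A→C = (-14, 148, 75.9).
Normal n = (A→B) × (A→C) = (19189.8, -9344.1, 21760).
So ∂z/∂easting = −n_x/n_z = −0.88188 and ∂z/∂northing = −n_y/n_z = 0.42942.
Intercept c from A: -112.3 + 506.20 − 52.39 = 341.51.
At (536, 183): z_contact = −472.69 + 78.58 + 341.51 = -52.59 m.
Depth below ground = 127.4 − (-52.59) = 180.0 m.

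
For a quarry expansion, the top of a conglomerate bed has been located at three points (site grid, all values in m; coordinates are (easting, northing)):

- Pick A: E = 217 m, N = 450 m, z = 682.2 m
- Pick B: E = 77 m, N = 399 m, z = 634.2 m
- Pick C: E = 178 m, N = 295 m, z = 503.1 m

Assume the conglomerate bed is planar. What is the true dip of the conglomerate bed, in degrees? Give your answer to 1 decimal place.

49.7°

Let the plane be z = a·E + b·N + c.
Pick B−Pick A: −140a − 51b = −48;  Pick C−Pick A: −39a − 155b = −179.1.
Solving gives a = −0.08595, b = 1.17711.
Gradient magnitude |∇z| = √(a² + b²) = √(0.00739 + 1.38559) = 1.18024.
True dip = arctan(1.18024) = 49.7°, dipping toward S (azimuth ≈ 176°).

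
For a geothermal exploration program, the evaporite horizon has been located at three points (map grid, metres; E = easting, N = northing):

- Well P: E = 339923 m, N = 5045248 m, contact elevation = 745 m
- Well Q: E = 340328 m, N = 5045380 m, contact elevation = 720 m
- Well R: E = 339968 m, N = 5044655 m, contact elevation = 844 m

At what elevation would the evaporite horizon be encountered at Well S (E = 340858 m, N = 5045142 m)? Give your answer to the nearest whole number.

Let the plane be z = a·E + b·N + c.
Well Q−Well P: 405a + 132b = −25;  Well R−Well P: 45a − 593b = 99.
Solving gives a = −0.00713923, b = −0.16748949.
Then c = 745 − a·339923 − b·5045248 = 848197.78.
At (340858, 5045142): z = −2433.5 − 845008.2 + 848197.78 = 756.1 m.

756 m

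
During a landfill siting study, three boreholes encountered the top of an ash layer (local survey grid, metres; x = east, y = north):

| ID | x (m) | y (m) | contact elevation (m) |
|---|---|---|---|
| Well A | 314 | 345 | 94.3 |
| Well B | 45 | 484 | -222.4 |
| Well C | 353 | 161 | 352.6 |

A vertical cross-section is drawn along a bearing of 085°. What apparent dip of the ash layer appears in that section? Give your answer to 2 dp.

21.44°

Two edge vectors: Well A→Well B = (-269, 139, -316.7), Well A→Well C = (39, -184, 258.3).
Normal n = (Well A→Well B) × (Well A→Well C) = (-22369.1, 57131.4, 44075).
So ∂z/∂x = −n_x/n_z = 0.50752 and ∂z/∂y = −n_y/n_z = −1.29623.
Unit vector along 085° is (sin 85°, cos 85°) = (0.9962, 0.0872).
Slope in that direction = a·(0.9962) + b·(0.0872) = 0.39262.
Apparent dip = arctan|0.39262| = 21.44° (true dip is 54.3°, so apparent ≤ true as expected).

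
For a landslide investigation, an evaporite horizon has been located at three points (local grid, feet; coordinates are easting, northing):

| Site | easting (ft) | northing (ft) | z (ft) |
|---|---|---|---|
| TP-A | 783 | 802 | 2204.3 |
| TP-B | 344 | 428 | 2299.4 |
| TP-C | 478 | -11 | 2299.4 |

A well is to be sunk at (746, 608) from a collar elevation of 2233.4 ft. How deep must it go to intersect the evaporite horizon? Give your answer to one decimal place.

Two edge vectors: TP-A→TP-B = (-439, -374, 95.1), TP-A→TP-C = (-305, -813, 95.1).
Normal n = (TP-A→TP-B) × (TP-A→TP-C) = (41748.9, 12743.4, 242837).
So ∂z/∂easting = −n_x/n_z = −0.17192 and ∂z/∂northing = −n_y/n_z = −0.05248.
Intercept c from TP-A: 2204.3 + 134.61 + 42.09 = 2381.00.
At (746, 608): z_contact = −128.25 − 31.91 + 2381.00 = 2220.84 ft.
Depth below ground = 2233.4 − 2220.84 = 12.6 ft.

12.6 ft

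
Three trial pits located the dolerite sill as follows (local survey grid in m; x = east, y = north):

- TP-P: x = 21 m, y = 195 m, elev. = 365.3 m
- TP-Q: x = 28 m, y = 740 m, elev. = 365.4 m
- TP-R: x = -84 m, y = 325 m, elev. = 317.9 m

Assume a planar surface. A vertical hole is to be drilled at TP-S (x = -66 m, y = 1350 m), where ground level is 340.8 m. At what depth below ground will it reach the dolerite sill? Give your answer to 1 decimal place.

20.6 m

Two edge vectors: TP-P→TP-Q = (7, 545, 0.1), TP-P→TP-R = (-105, 130, -47.4).
Normal n = (TP-P→TP-Q) × (TP-P→TP-R) = (-25846, 321.3, 58135).
So ∂z/∂x = −n_x/n_z = 0.444586 and ∂z/∂y = −n_y/n_z = −0.005527.
Intercept c from TP-P: 365.3 − 9.34 + 1.08 = 357.04.
At (-66, 1350): z_contact = −29.34 − 7.46 + 357.04 = 320.24 m.
Depth below ground = 340.8 − 320.24 = 20.6 m.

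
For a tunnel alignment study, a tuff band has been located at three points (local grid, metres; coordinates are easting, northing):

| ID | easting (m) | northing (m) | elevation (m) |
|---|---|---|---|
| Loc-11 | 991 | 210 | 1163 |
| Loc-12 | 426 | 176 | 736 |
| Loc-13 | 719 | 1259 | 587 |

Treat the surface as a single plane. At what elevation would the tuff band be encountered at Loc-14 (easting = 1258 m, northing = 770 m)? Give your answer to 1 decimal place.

1175.7 m

Two edge vectors: Loc-11→Loc-12 = (-565, -34, -427), Loc-11→Loc-13 = (-272, 1049, -576).
Normal n = (Loc-11→Loc-12) × (Loc-11→Loc-13) = (467507, -209296, -601933).
So ∂z/∂easting = −n_x/n_z = 0.776676 and ∂z/∂northing = −n_y/n_z = −0.347706.
Intercept c from Loc-11: 1163 − 769.69 + 73.02 = 466.33.
At (1258, 770): z = 977.1 − 267.7 + 466.33 = 1175.7 m.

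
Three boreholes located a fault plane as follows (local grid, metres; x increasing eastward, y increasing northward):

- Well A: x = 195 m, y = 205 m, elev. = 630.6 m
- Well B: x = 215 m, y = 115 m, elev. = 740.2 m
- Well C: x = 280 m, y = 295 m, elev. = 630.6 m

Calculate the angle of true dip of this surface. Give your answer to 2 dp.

55.14°

Two edge vectors: Well A→Well B = (20, -90, 109.6), Well A→Well C = (85, 90, 0).
Normal n = (Well A→Well B) × (Well A→Well C) = (-9864, 9316, 9450).
So ∂z/∂x = −n_x/n_z = 1.04381 and ∂z/∂y = −n_y/n_z = −0.98582.
Gradient magnitude |∇z| = √(a² + b²) = √(1.08954 + 0.97184) = 1.43575.
True dip = arctan(1.43575) = 55.14°, dipping toward NW (azimuth ≈ 313°).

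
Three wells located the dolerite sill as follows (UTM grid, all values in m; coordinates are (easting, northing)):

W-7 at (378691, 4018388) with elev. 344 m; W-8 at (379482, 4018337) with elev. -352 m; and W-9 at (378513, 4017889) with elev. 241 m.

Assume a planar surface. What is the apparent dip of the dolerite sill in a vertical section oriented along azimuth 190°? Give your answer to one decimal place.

Two edge vectors: W-7→W-8 = (791, -51, -696), W-7→W-9 = (-178, -499, -103).
Normal n = (W-7→W-8) × (W-7→W-9) = (-342051, 205361, -403787).
So ∂z/∂E = −n_x/n_z = −0.84711 and ∂z/∂N = −n_y/n_z = 0.50859.
Unit vector along 190° is (sin 190°, cos 190°) = (-0.1736, -0.9848).
Slope in that direction = a·(-0.1736) + b·(-0.9848) = −0.35376.
Apparent dip = arctan|0.35376| = 19.5° (true dip is 44.7°, so apparent ≤ true as expected).

19.5°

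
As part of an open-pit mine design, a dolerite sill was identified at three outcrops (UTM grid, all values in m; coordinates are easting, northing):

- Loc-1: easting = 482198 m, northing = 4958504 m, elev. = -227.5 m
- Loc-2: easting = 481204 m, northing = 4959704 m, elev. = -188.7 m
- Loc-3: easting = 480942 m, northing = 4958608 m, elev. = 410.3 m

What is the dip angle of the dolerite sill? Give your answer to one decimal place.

34.4°

Two edge vectors: Loc-1→Loc-2 = (-994, 1200, 38.8), Loc-1→Loc-3 = (-1256, 104, 637.8).
Normal n = (Loc-1→Loc-2) × (Loc-1→Loc-3) = (761324.8, 585240.4, 1403824).
So ∂z/∂easting = −n_x/n_z = −0.54232 and ∂z/∂northing = −n_y/n_z = −0.41689.
Gradient magnitude |∇z| = √(a² + b²) = √(0.29411 + 0.17380) = 0.68404.
True dip = arctan(0.68404) = 34.4°, dipping toward NE (azimuth ≈ 052°).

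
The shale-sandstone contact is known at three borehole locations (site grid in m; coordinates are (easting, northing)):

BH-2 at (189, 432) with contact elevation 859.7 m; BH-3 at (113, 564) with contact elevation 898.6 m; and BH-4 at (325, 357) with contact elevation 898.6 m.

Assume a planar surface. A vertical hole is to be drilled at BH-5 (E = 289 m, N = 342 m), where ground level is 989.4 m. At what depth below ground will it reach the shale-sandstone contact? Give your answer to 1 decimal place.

Two edge vectors: BH-2→BH-3 = (-76, 132, 38.9), BH-2→BH-4 = (136, -75, 38.9).
Normal n = (BH-2→BH-3) × (BH-2→BH-4) = (8052.3, 8246.8, -12252).
So ∂z/∂E = −n_x/n_z = 0.65722 and ∂z/∂N = −n_y/n_z = 0.67310.
Intercept c from BH-2: 859.7 − 124.22 − 290.78 = 444.71.
At (289, 342): z_contact = 189.94 + 230.20 + 444.71 = 864.84 m.
Depth below ground = 989.4 − 864.84 = 124.6 m.

124.6 m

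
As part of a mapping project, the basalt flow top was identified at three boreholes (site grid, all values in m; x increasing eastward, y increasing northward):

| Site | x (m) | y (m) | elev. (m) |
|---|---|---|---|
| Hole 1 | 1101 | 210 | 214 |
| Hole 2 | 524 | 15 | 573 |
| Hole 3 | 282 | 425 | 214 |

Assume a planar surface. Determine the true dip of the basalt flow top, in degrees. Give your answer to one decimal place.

Two edge vectors: Hole 1→Hole 2 = (-577, -195, 359), Hole 1→Hole 3 = (-819, 215, 0).
Normal n = (Hole 1→Hole 2) × (Hole 1→Hole 3) = (-77185, -294021, -283760).
So ∂z/∂x = −n_x/n_z = −0.27201 and ∂z/∂y = −n_y/n_z = −1.03616.
Gradient magnitude |∇z| = √(a² + b²) = √(0.07399 + 1.07363) = 1.07127.
True dip = arctan(1.07127) = 47.0°, dipping toward NNE (azimuth ≈ 015°).

47.0°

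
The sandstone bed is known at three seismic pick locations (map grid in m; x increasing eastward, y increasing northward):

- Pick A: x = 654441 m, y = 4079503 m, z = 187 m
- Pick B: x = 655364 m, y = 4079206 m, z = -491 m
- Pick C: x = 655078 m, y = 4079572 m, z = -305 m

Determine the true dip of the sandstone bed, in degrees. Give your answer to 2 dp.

Two edge vectors: Pick A→Pick B = (923, -297, -678), Pick A→Pick C = (637, 69, -492).
Normal n = (Pick A→Pick B) × (Pick A→Pick C) = (192906, 22230, 252876).
So ∂z/∂x = −n_x/n_z = −0.76285 and ∂z/∂y = −n_y/n_z = −0.08791.
Gradient magnitude |∇z| = √(a² + b²) = √(0.58194 + 0.00773) = 0.76790.
True dip = arctan(0.76790) = 37.52°, dipping toward E (azimuth ≈ 083°).

37.52°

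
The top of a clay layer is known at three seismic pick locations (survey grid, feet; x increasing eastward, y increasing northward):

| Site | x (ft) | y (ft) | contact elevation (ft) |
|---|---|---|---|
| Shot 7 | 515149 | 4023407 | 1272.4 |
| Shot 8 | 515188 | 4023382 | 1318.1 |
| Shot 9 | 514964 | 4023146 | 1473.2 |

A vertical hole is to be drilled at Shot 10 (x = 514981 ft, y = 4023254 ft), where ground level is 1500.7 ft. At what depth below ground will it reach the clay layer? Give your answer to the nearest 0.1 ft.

138.4 ft

Two edge vectors: Shot 7→Shot 8 = (39, -25, 45.7), Shot 7→Shot 9 = (-185, -261, 200.8).
Normal n = (Shot 7→Shot 8) × (Shot 7→Shot 9) = (6907.7, -16285.7, -14804).
So ∂z/∂x = −n_x/n_z = 0.466610376 and ∂z/∂y = −n_y/n_z = −1.100087814.
Intercept c from Shot 7: 1272.4 − 240373.87 + 4426101.01 = 4186999.54.
At (514981, 4023254): z_contact = 240295.48 − 4425932.70 + 4186999.54 = 1362.32 ft.
Depth below ground = 1500.7 − 1362.32 = 138.4 ft.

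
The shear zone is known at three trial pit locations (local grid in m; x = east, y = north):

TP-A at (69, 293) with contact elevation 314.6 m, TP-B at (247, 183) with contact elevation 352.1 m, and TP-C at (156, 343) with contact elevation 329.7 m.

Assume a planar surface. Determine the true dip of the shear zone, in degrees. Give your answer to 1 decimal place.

11.0°

Let the plane be z = a·x + b·y + c.
TP-B−TP-A: 178a − 110b = 37.5;  TP-C−TP-A: 87a + 50b = 15.1.
Solving gives a = 0.19145, b = −0.03112.
Gradient magnitude |∇z| = √(a² + b²) = √(0.03665 + 0.00097) = 0.19396.
True dip = arctan(0.19396) = 11.0°, dipping toward W (azimuth ≈ 279°).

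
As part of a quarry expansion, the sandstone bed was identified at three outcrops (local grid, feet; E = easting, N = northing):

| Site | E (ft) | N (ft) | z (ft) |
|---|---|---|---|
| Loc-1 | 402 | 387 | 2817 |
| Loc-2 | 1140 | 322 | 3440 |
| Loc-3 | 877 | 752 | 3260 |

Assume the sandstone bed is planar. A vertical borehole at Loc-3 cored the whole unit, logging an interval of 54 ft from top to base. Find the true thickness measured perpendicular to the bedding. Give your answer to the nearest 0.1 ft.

41.0 ft

Two edge vectors: Loc-1→Loc-2 = (738, -65, 623), Loc-1→Loc-3 = (475, 365, 443).
Normal n = (Loc-1→Loc-2) × (Loc-1→Loc-3) = (-256190, -31009, 300245).
So ∂z/∂E = −n_x/n_z = 0.85327 and ∂z/∂N = −n_y/n_z = 0.10328.
|∇z| = √(a²+b²) = 0.85950, so dip δ = arctan(0.85950) = 40.68°.
True thickness = vertical thickness × cos δ = 54 × cos 40.68° = 41.0 ft.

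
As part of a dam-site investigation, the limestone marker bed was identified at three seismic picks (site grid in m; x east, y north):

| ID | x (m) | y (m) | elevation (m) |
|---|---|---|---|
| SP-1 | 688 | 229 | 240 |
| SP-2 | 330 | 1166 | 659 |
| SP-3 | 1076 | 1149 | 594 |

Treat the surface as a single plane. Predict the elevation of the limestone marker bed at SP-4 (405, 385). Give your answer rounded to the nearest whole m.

327 m

Let the plane be z = a·x + b·y + c.
SP-2−SP-1: −358a + 937b = 419;  SP-3−SP-1: 388a + 920b = 354.
Solving gives a = −0.07762, b = 0.41752.
Then c = 240 − a·688 − b·229 = 197.79.
At (405, 385): z = −31.4 + 160.7 + 197.79 = 327.1 m.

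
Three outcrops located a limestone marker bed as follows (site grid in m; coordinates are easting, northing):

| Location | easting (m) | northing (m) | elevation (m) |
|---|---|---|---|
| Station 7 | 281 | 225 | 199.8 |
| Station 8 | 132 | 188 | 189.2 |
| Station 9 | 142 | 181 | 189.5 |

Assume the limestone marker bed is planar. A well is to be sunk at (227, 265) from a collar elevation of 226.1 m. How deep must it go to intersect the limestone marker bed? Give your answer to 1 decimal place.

27.8 m

Two edge vectors: Station 7→Station 8 = (-149, -37, -10.6), Station 7→Station 9 = (-139, -44, -10.3).
Normal n = (Station 7→Station 8) × (Station 7→Station 9) = (-85.3, -61.3, 1413).
So ∂z/∂easting = −n_x/n_z = 0.06037 and ∂z/∂northing = −n_y/n_z = 0.04338.
Intercept c from Station 7: 199.8 − 16.96 − 9.76 = 173.08.
At (227, 265): z_contact = 13.70 + 11.50 + 173.08 = 198.28 m.
Depth below ground = 226.1 − 198.28 = 27.8 m.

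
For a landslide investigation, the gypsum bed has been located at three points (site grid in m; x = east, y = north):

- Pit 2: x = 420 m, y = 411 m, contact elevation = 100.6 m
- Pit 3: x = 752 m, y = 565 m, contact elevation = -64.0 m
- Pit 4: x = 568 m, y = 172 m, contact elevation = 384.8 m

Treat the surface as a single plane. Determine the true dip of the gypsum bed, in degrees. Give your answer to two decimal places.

49.31°

Let the plane be z = a·x + b·y + c.
Pit 3−Pit 2: 332a + 154b = −164.6;  Pit 4−Pit 2: 148a − 239b = 284.2.
Solving gives a = 0.04335, b = −1.16228.
Gradient magnitude |∇z| = √(a² + b²) = √(0.00188 + 1.35089) = 1.16309.
True dip = arctan(1.16309) = 49.31°, dipping toward N (azimuth ≈ 358°).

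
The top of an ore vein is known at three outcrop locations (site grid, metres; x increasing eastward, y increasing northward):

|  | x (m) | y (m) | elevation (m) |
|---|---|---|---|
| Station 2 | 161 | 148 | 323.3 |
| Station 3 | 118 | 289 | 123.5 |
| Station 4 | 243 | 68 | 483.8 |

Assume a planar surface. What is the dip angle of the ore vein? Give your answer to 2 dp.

Let the plane be z = a·x + b·y + c.
Station 3−Station 2: −43a + 141b = −199.8;  Station 4−Station 2: 82a − 80b = 160.5.
Solving gives a = 0.81833, b = −1.16746.
Gradient magnitude |∇z| = √(a² + b²) = √(0.66967 + 1.36296) = 1.42570.
True dip = arctan(1.42570) = 54.95°, dipping toward NW (azimuth ≈ 325°).

54.95°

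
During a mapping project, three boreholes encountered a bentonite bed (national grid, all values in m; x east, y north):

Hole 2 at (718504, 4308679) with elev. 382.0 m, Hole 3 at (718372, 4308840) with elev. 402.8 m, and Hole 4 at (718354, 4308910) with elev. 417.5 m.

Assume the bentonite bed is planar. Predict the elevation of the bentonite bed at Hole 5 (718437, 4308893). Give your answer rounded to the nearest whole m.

Let the plane be z = a·x + b·y + c.
Hole 3−Hole 2: −132a + 161b = 20.8;  Hole 4−Hole 2: −150a + 231b = 35.5.
Solving gives a = 0.14359823, b = 0.24692526.
Then c = 382 − a·718504 − b·4308679 = −1166715.59.
At (718437, 4308893): z = 103166.3 + 1063974.5 − 1166715.59 = 425.2 m.

425 m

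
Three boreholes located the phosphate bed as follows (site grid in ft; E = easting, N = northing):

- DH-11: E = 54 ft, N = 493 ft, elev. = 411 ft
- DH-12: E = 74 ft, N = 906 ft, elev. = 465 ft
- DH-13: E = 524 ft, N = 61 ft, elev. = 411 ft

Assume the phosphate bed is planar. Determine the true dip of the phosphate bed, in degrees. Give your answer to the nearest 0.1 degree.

9.6°

Two edge vectors: DH-11→DH-12 = (20, 413, 54), DH-11→DH-13 = (470, -432, 0).
Normal n = (DH-11→DH-12) × (DH-11→DH-13) = (23328, 25380, -202750).
So ∂z/∂E = −n_x/n_z = 0.11506 and ∂z/∂N = −n_y/n_z = 0.12518.
Gradient magnitude |∇z| = √(a² + b²) = √(0.01324 + 0.01567) = 0.17002.
True dip = arctan(0.17002) = 9.6°, dipping toward SW (azimuth ≈ 223°).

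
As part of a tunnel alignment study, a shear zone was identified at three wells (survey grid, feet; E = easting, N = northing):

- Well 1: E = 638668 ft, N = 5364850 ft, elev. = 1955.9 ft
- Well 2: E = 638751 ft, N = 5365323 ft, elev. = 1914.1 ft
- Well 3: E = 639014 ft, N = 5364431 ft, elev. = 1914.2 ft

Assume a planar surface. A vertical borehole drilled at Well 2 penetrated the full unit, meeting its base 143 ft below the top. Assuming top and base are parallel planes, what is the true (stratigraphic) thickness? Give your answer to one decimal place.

Let the plane be z = a·E + b·N + c.
Well 2−Well 1: 83a + 473b = −41.8;  Well 3−Well 1: 346a − 419b = −41.7.
Solving gives a = −0.18766, b = −0.05544.
|∇z| = √(a²+b²) = 0.19568, so dip δ = arctan(0.19568) = 11.07°.
True thickness = vertical thickness × cos δ = 143 × cos 11.07° = 140.3 ft.

140.3 ft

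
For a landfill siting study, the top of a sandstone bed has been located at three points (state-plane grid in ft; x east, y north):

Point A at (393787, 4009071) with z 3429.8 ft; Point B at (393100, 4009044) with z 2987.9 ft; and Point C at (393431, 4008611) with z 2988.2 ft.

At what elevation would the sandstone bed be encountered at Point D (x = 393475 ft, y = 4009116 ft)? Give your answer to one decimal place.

3256.4 ft

Let the plane be z = a·x + b·y + c.
Point B−Point A: −687a − 27b = −441.9;  Point C−Point A: −356a − 460b = −441.6.
Solving gives a = 0.624496749, b = 0.476693820.
Then c = 3429.8 − a·393787 − b·4009071 = −2153588.27.
At (393475, 4009116): z = 245723.9 + 1911120.8 − 2153588.27 = 3256.4 ft.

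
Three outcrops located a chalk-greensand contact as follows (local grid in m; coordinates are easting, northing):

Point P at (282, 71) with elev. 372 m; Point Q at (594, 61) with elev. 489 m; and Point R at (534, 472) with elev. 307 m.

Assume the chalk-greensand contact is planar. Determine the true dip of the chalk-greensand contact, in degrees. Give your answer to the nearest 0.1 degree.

28.0°

Let the plane be z = a·easting + b·northing + c.
Point Q−Point P: 312a − 10b = 117;  Point R−Point P: 252a + 401b = −65.
Solving gives a = 0.36250, b = −0.38990.
Gradient magnitude |∇z| = √(a² + b²) = √(0.13141 + 0.15202) = 0.53238.
True dip = arctan(0.53238) = 28.0°, dipping toward NW (azimuth ≈ 317°).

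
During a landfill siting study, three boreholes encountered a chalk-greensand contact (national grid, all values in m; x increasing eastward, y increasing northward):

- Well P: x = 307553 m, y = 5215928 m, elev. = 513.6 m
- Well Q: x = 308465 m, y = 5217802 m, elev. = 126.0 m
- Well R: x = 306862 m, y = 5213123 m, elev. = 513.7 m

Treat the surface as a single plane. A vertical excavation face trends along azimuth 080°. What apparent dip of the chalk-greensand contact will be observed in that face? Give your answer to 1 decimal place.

Two edge vectors: Well P→Well Q = (912, 1874, -387.6), Well P→Well R = (-691, -2805, 0.1).
Normal n = (Well P→Well Q) × (Well P→Well R) = (-1087030.6, 267740.4, -1263226).
So ∂z/∂x = −n_x/n_z = −0.86052 and ∂z/∂y = −n_y/n_z = 0.21195.
Unit vector along 080° is (sin 80°, cos 80°) = (0.9848, 0.1736).
Slope in that direction = a·(0.9848) + b·(0.1736) = −0.81064.
Apparent dip = arctan|0.81064| = 39.0° (true dip is 41.5°, so apparent ≤ true as expected).

39.0°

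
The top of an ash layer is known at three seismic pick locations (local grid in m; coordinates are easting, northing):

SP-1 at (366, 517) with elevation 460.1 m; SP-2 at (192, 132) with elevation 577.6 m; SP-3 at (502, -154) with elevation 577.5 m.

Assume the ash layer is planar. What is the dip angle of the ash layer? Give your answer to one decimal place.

Two edge vectors: SP-1→SP-2 = (-174, -385, 117.5), SP-1→SP-3 = (136, -671, 117.4).
Normal n = (SP-1→SP-2) × (SP-1→SP-3) = (33643.5, 36407.6, 169114).
So ∂z/∂easting = −n_x/n_z = −0.19894 and ∂z/∂northing = −n_y/n_z = −0.21528.
Gradient magnitude |∇z| = √(a² + b²) = √(0.03958 + 0.04635) = 0.29313.
True dip = arctan(0.29313) = 16.3°, dipping toward NE (azimuth ≈ 043°).

16.3°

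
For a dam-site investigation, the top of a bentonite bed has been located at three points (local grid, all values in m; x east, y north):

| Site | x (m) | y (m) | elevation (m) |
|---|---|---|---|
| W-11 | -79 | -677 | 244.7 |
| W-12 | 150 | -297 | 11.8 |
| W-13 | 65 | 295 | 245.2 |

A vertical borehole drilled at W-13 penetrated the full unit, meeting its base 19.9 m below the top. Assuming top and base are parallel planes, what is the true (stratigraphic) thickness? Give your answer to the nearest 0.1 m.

Let the plane be z = a·x + b·y + c.
W-12−W-11: 229a + 380b = −232.9;  W-13−W-11: 144a + 972b = 0.5.
Solving gives a = −1.34968, b = 0.20047.
|∇z| = √(a²+b²) = 1.36449, so dip δ = arctan(1.36449) = 53.76°.
True thickness = vertical thickness × cos δ = 19.9 × cos 53.76° = 11.8 m.

11.8 m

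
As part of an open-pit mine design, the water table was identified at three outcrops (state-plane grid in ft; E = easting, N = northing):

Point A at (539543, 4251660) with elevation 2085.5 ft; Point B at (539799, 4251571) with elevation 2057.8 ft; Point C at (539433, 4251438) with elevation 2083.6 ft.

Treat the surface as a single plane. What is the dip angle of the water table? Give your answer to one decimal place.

Two edge vectors: Point A→Point B = (256, -89, -27.7), Point A→Point C = (-110, -222, -1.9).
Normal n = (Point A→Point B) × (Point A→Point C) = (-5980.3, 3533.4, -66622).
So ∂z/∂E = −n_x/n_z = −0.08976 and ∂z/∂N = −n_y/n_z = 0.05304.
Gradient magnitude |∇z| = √(a² + b²) = √(0.00806 + 0.00281) = 0.10426.
True dip = arctan(0.10426) = 6.0°, dipping toward ESE (azimuth ≈ 121°).

6.0°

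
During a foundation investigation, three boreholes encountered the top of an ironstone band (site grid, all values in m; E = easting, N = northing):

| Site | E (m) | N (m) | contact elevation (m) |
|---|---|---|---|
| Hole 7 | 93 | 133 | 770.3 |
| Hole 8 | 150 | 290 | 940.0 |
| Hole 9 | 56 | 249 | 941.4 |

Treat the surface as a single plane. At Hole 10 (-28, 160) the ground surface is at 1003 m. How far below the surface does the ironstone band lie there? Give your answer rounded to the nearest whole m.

Two edge vectors: Hole 7→Hole 8 = (57, 157, 169.7), Hole 7→Hole 9 = (-37, 116, 171.1).
Normal n = (Hole 7→Hole 8) × (Hole 7→Hole 9) = (7177.5, -16031.6, 12421).
So ∂z/∂E = −n_x/n_z = −0.57785 and ∂z/∂N = −n_y/n_z = 1.29069.
Intercept c from Hole 7: 770.3 + 53.74 − 171.66 = 652.38.
At (-28, 160): z_contact = 16.2 + 206.5 + 652.38 = 875.1 m.
Depth below ground = 1003 − 875.1 = 128 m.

128 m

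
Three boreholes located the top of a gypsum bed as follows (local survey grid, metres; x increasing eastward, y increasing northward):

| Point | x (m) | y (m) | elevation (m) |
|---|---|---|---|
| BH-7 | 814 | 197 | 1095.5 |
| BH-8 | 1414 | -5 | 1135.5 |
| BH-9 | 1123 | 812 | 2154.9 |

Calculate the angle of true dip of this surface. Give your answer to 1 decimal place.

57.1°

Two edge vectors: BH-7→BH-8 = (600, -202, 40), BH-7→BH-9 = (309, 615, 1059.4).
Normal n = (BH-7→BH-8) × (BH-7→BH-9) = (-238598.8, -623280, 431418).
So ∂z/∂x = −n_x/n_z = 0.55306 and ∂z/∂y = −n_y/n_z = 1.44472.
Gradient magnitude |∇z| = √(a² + b²) = √(0.30587 + 2.08723) = 1.54696.
True dip = arctan(1.54696) = 57.1°, dipping toward SSW (azimuth ≈ 201°).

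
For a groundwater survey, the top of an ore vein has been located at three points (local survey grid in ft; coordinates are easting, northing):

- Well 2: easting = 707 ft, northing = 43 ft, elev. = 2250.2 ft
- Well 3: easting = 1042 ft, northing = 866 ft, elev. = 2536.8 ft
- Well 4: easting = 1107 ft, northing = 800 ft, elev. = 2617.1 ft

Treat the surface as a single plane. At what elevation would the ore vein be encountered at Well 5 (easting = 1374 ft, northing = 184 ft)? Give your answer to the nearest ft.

2985 ft

Let the plane be z = a·easting + b·northing + c.
Well 3−Well 2: 335a + 823b = 286.6;  Well 4−Well 2: 400a + 757b = 366.9.
Solving gives a = 1.12430, b = −0.10940.
Then c = 2250.2 − a·707 − b·43 = 1460.03.
At (1374, 184): z = 1544.8 − 20.1 + 1460.03 = 2984.7 ft.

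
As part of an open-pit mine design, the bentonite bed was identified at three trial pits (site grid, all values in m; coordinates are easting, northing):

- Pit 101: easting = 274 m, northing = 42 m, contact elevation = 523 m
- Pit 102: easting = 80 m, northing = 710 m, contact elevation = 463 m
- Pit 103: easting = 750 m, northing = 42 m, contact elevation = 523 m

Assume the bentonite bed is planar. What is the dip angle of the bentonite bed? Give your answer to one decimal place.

Two edge vectors: Pit 101→Pit 102 = (-194, 668, -60), Pit 101→Pit 103 = (476, 0, 0).
Normal n = (Pit 101→Pit 102) × (Pit 101→Pit 103) = (0, -28560, -317968).
So ∂z/∂easting = −n_x/n_z = 0.00000 and ∂z/∂northing = −n_y/n_z = −0.08982.
Gradient magnitude |∇z| = √(a² + b²) = √(0.00000 + 0.00807) = 0.08982.
True dip = arctan(0.08982) = 5.1°, dipping toward N (azimuth ≈ 000°).

5.1°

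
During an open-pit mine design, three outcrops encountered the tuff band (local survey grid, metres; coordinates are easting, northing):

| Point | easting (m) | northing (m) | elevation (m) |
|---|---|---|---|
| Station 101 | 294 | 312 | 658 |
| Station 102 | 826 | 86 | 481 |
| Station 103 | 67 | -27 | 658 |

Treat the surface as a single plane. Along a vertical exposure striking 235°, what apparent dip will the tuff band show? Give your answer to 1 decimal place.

Two edge vectors: Station 101→Station 102 = (532, -226, -177), Station 101→Station 103 = (-227, -339, 0).
Normal n = (Station 101→Station 102) × (Station 101→Station 103) = (-60003, 40179, -231650).
So ∂z/∂easting = −n_x/n_z = −0.25902 and ∂z/∂northing = −n_y/n_z = 0.17345.
Unit vector along 235° is (sin 235°, cos 235°) = (-0.8192, -0.5736).
Slope in that direction = a·(-0.8192) + b·(-0.5736) = 0.11270.
Apparent dip = arctan|0.11270| = 6.4° (true dip is 17.3°, so apparent ≤ true as expected).

6.4°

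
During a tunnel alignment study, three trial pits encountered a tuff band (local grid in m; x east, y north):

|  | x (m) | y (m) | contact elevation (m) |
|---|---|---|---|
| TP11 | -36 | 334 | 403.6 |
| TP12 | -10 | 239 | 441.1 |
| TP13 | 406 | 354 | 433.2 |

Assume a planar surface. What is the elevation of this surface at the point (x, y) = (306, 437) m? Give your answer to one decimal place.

Two edge vectors: TP11→TP12 = (26, -95, 37.5), TP11→TP13 = (442, 20, 29.6).
Normal n = (TP11→TP12) × (TP11→TP13) = (-3562, 15805.4, 42510).
So ∂z/∂x = −n_x/n_z = 0.08379 and ∂z/∂y = −n_y/n_z = −0.37180.
Intercept c from TP11: 403.6 + 3.02 + 124.18 = 530.80.
At (306, 437): z = 25.6 − 162.5 + 530.80 = 394.0 m.

394.0 m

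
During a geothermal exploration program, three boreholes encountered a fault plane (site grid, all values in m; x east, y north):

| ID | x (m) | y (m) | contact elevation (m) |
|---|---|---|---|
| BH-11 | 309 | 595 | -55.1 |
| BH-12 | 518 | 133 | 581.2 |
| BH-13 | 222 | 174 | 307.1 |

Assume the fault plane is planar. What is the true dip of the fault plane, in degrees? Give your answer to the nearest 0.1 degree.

Let the plane be z = a·x + b·y + c.
BH-12−BH-11: 209a − 462b = 636.3;  BH-13−BH-11: −87a − 421b = 362.2.
Solving gives a = 0.78439, b = −1.02243.
Gradient magnitude |∇z| = √(a² + b²) = √(0.61527 + 1.04536) = 1.28866.
True dip = arctan(1.28866) = 52.2°, dipping toward NW (azimuth ≈ 323°).

52.2°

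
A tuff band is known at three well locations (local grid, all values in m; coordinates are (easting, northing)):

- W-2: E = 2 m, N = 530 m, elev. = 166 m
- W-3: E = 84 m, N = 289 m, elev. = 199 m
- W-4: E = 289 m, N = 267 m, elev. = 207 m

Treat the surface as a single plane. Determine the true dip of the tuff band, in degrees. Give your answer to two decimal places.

Let the plane be z = a·E + b·N + c.
W-3−W-2: 82a − 241b = 33;  W-4−W-2: 287a − 263b = 41.
Solving gives a = 0.02525, b = −0.12834.
Gradient magnitude |∇z| = √(a² + b²) = √(0.00064 + 0.01647) = 0.13080.
True dip = arctan(0.13080) = 7.45°, dipping toward N (azimuth ≈ 349°).

7.45°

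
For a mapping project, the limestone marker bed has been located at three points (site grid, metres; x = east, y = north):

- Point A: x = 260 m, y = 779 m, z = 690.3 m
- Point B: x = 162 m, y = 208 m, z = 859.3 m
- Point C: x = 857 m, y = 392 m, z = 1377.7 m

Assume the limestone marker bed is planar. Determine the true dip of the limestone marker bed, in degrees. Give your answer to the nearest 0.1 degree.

44.2°

Two edge vectors: Point A→Point B = (-98, -571, 169), Point A→Point C = (597, -387, 687.4).
Normal n = (Point A→Point B) × (Point A→Point C) = (-327102.4, 168258.2, 378813).
So ∂z/∂x = −n_x/n_z = 0.86349 and ∂z/∂y = −n_y/n_z = −0.44417.
Gradient magnitude |∇z| = √(a² + b²) = √(0.74562 + 0.19729) = 0.97104.
True dip = arctan(0.97104) = 44.2°, dipping toward WNW (azimuth ≈ 297°).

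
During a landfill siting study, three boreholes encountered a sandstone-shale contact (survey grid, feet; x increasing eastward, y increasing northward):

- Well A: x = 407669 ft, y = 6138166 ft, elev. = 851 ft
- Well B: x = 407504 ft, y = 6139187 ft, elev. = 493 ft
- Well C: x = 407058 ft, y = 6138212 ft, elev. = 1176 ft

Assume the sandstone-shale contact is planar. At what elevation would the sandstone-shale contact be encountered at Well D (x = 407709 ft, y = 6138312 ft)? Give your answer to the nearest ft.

764 ft

Two edge vectors: Well A→Well B = (-165, 1021, -358), Well A→Well C = (-611, 46, 325).
Normal n = (Well A→Well B) × (Well A→Well C) = (348293, 272363, 616241).
So ∂z/∂x = −n_x/n_z = −0.56518959 and ∂z/∂y = −n_y/n_z = −0.44197481.
Intercept c from Well A: 851 + 230410.28 + 2712914.76 = 2944176.04.
At (407709, 6138312): z = −230432.9 − 2712979.3 + 2944176.04 = 763.9 ft.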